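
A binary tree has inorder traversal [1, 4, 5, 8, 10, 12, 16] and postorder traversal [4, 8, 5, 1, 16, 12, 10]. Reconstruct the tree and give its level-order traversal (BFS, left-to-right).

Inorder:   [1, 4, 5, 8, 10, 12, 16]
Postorder: [4, 8, 5, 1, 16, 12, 10]
Algorithm: postorder visits root last, so walk postorder right-to-left;
each value is the root of the current inorder slice — split it at that
value, recurse on the right subtree first, then the left.
Recursive splits:
  root=10; inorder splits into left=[1, 4, 5, 8], right=[12, 16]
  root=12; inorder splits into left=[], right=[16]
  root=16; inorder splits into left=[], right=[]
  root=1; inorder splits into left=[], right=[4, 5, 8]
  root=5; inorder splits into left=[4], right=[8]
  root=8; inorder splits into left=[], right=[]
  root=4; inorder splits into left=[], right=[]
Reconstructed level-order: [10, 1, 12, 5, 16, 4, 8]


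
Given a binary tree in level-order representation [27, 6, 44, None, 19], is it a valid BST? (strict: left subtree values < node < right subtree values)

Level-order array: [27, 6, 44, None, 19]
Validate using subtree bounds (lo, hi): at each node, require lo < value < hi,
then recurse left with hi=value and right with lo=value.
Preorder trace (stopping at first violation):
  at node 27 with bounds (-inf, +inf): OK
  at node 6 with bounds (-inf, 27): OK
  at node 19 with bounds (6, 27): OK
  at node 44 with bounds (27, +inf): OK
No violation found at any node.
Result: Valid BST


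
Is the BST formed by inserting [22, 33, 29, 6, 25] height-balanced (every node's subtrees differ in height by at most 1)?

Tree (level-order array): [22, 6, 33, None, None, 29, None, 25]
Definition: a tree is height-balanced if, at every node, |h(left) - h(right)| <= 1 (empty subtree has height -1).
Bottom-up per-node check:
  node 6: h_left=-1, h_right=-1, diff=0 [OK], height=0
  node 25: h_left=-1, h_right=-1, diff=0 [OK], height=0
  node 29: h_left=0, h_right=-1, diff=1 [OK], height=1
  node 33: h_left=1, h_right=-1, diff=2 [FAIL (|1--1|=2 > 1)], height=2
  node 22: h_left=0, h_right=2, diff=2 [FAIL (|0-2|=2 > 1)], height=3
Node 33 violates the condition: |1 - -1| = 2 > 1.
Result: Not balanced


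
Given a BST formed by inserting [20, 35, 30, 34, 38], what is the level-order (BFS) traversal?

Tree insertion order: [20, 35, 30, 34, 38]
Tree (level-order array): [20, None, 35, 30, 38, None, 34]
BFS from the root, enqueuing left then right child of each popped node:
  queue [20] -> pop 20, enqueue [35], visited so far: [20]
  queue [35] -> pop 35, enqueue [30, 38], visited so far: [20, 35]
  queue [30, 38] -> pop 30, enqueue [34], visited so far: [20, 35, 30]
  queue [38, 34] -> pop 38, enqueue [none], visited so far: [20, 35, 30, 38]
  queue [34] -> pop 34, enqueue [none], visited so far: [20, 35, 30, 38, 34]
Result: [20, 35, 30, 38, 34]


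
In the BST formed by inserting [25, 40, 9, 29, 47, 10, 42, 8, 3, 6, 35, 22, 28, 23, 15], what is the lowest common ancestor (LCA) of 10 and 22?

Tree insertion order: [25, 40, 9, 29, 47, 10, 42, 8, 3, 6, 35, 22, 28, 23, 15]
Tree (level-order array): [25, 9, 40, 8, 10, 29, 47, 3, None, None, 22, 28, 35, 42, None, None, 6, 15, 23]
In a BST, the LCA of p=10, q=22 is the first node v on the
root-to-leaf path with p <= v <= q (go left if both < v, right if both > v).
Walk from root:
  at 25: both 10 and 22 < 25, go left
  at 9: both 10 and 22 > 9, go right
  at 10: 10 <= 10 <= 22, this is the LCA
LCA = 10


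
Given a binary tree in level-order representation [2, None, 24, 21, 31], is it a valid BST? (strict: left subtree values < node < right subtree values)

Level-order array: [2, None, 24, 21, 31]
Validate using subtree bounds (lo, hi): at each node, require lo < value < hi,
then recurse left with hi=value and right with lo=value.
Preorder trace (stopping at first violation):
  at node 2 with bounds (-inf, +inf): OK
  at node 24 with bounds (2, +inf): OK
  at node 21 with bounds (2, 24): OK
  at node 31 with bounds (24, +inf): OK
No violation found at any node.
Result: Valid BST


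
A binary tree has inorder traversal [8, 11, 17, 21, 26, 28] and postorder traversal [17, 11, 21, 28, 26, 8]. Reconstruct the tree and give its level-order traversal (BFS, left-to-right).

Inorder:   [8, 11, 17, 21, 26, 28]
Postorder: [17, 11, 21, 28, 26, 8]
Algorithm: postorder visits root last, so walk postorder right-to-left;
each value is the root of the current inorder slice — split it at that
value, recurse on the right subtree first, then the left.
Recursive splits:
  root=8; inorder splits into left=[], right=[11, 17, 21, 26, 28]
  root=26; inorder splits into left=[11, 17, 21], right=[28]
  root=28; inorder splits into left=[], right=[]
  root=21; inorder splits into left=[11, 17], right=[]
  root=11; inorder splits into left=[], right=[17]
  root=17; inorder splits into left=[], right=[]
Reconstructed level-order: [8, 26, 21, 28, 11, 17]


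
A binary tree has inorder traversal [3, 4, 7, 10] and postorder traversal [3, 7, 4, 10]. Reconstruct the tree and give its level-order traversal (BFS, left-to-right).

Inorder:   [3, 4, 7, 10]
Postorder: [3, 7, 4, 10]
Algorithm: postorder visits root last, so walk postorder right-to-left;
each value is the root of the current inorder slice — split it at that
value, recurse on the right subtree first, then the left.
Recursive splits:
  root=10; inorder splits into left=[3, 4, 7], right=[]
  root=4; inorder splits into left=[3], right=[7]
  root=7; inorder splits into left=[], right=[]
  root=3; inorder splits into left=[], right=[]
Reconstructed level-order: [10, 4, 3, 7]


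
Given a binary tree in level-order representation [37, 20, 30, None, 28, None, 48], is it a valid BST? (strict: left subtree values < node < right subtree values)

Level-order array: [37, 20, 30, None, 28, None, 48]
Validate using subtree bounds (lo, hi): at each node, require lo < value < hi,
then recurse left with hi=value and right with lo=value.
Preorder trace (stopping at first violation):
  at node 37 with bounds (-inf, +inf): OK
  at node 20 with bounds (-inf, 37): OK
  at node 28 with bounds (20, 37): OK
  at node 30 with bounds (37, +inf): VIOLATION
Node 30 violates its bound: not (37 < 30 < +inf).
Result: Not a valid BST


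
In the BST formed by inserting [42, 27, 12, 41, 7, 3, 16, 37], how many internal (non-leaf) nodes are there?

Tree built from: [42, 27, 12, 41, 7, 3, 16, 37]
Tree (level-order array): [42, 27, None, 12, 41, 7, 16, 37, None, 3]
Rule: An internal node has at least one child.
Per-node child counts:
  node 42: 1 child(ren)
  node 27: 2 child(ren)
  node 12: 2 child(ren)
  node 7: 1 child(ren)
  node 3: 0 child(ren)
  node 16: 0 child(ren)
  node 41: 1 child(ren)
  node 37: 0 child(ren)
Matching nodes: [42, 27, 12, 7, 41]
Count of internal (non-leaf) nodes: 5


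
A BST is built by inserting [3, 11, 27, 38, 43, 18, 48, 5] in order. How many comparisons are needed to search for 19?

Search path for 19: 3 -> 11 -> 27 -> 18
Found: False
Comparisons: 4


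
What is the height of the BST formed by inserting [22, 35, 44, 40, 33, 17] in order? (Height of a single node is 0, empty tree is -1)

Insertion order: [22, 35, 44, 40, 33, 17]
Tree (level-order array): [22, 17, 35, None, None, 33, 44, None, None, 40]
Compute height bottom-up (empty subtree = -1):
  height(17) = 1 + max(-1, -1) = 0
  height(33) = 1 + max(-1, -1) = 0
  height(40) = 1 + max(-1, -1) = 0
  height(44) = 1 + max(0, -1) = 1
  height(35) = 1 + max(0, 1) = 2
  height(22) = 1 + max(0, 2) = 3
Height = 3


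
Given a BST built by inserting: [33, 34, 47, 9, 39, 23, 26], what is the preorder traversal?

Tree insertion order: [33, 34, 47, 9, 39, 23, 26]
Tree (level-order array): [33, 9, 34, None, 23, None, 47, None, 26, 39]
Preorder traversal: [33, 9, 23, 26, 34, 47, 39]


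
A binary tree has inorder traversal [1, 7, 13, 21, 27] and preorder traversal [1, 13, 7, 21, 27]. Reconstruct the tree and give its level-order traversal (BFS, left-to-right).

Inorder:  [1, 7, 13, 21, 27]
Preorder: [1, 13, 7, 21, 27]
Algorithm: preorder visits root first, so consume preorder in order;
for each root, split the current inorder slice at that value into
left-subtree inorder and right-subtree inorder, then recurse.
Recursive splits:
  root=1; inorder splits into left=[], right=[7, 13, 21, 27]
  root=13; inorder splits into left=[7], right=[21, 27]
  root=7; inorder splits into left=[], right=[]
  root=21; inorder splits into left=[], right=[27]
  root=27; inorder splits into left=[], right=[]
Reconstructed level-order: [1, 13, 7, 21, 27]


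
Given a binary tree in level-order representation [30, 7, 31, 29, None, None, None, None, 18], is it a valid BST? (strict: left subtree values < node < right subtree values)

Level-order array: [30, 7, 31, 29, None, None, None, None, 18]
Validate using subtree bounds (lo, hi): at each node, require lo < value < hi,
then recurse left with hi=value and right with lo=value.
Preorder trace (stopping at first violation):
  at node 30 with bounds (-inf, +inf): OK
  at node 7 with bounds (-inf, 30): OK
  at node 29 with bounds (-inf, 7): VIOLATION
Node 29 violates its bound: not (-inf < 29 < 7).
Result: Not a valid BST


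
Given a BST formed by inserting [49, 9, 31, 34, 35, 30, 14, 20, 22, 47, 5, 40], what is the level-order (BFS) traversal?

Tree insertion order: [49, 9, 31, 34, 35, 30, 14, 20, 22, 47, 5, 40]
Tree (level-order array): [49, 9, None, 5, 31, None, None, 30, 34, 14, None, None, 35, None, 20, None, 47, None, 22, 40]
BFS from the root, enqueuing left then right child of each popped node:
  queue [49] -> pop 49, enqueue [9], visited so far: [49]
  queue [9] -> pop 9, enqueue [5, 31], visited so far: [49, 9]
  queue [5, 31] -> pop 5, enqueue [none], visited so far: [49, 9, 5]
  queue [31] -> pop 31, enqueue [30, 34], visited so far: [49, 9, 5, 31]
  queue [30, 34] -> pop 30, enqueue [14], visited so far: [49, 9, 5, 31, 30]
  queue [34, 14] -> pop 34, enqueue [35], visited so far: [49, 9, 5, 31, 30, 34]
  queue [14, 35] -> pop 14, enqueue [20], visited so far: [49, 9, 5, 31, 30, 34, 14]
  queue [35, 20] -> pop 35, enqueue [47], visited so far: [49, 9, 5, 31, 30, 34, 14, 35]
  queue [20, 47] -> pop 20, enqueue [22], visited so far: [49, 9, 5, 31, 30, 34, 14, 35, 20]
  queue [47, 22] -> pop 47, enqueue [40], visited so far: [49, 9, 5, 31, 30, 34, 14, 35, 20, 47]
  queue [22, 40] -> pop 22, enqueue [none], visited so far: [49, 9, 5, 31, 30, 34, 14, 35, 20, 47, 22]
  queue [40] -> pop 40, enqueue [none], visited so far: [49, 9, 5, 31, 30, 34, 14, 35, 20, 47, 22, 40]
Result: [49, 9, 5, 31, 30, 34, 14, 35, 20, 47, 22, 40]


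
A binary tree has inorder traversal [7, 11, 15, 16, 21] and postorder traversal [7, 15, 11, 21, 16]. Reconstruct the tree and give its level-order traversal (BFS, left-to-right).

Inorder:   [7, 11, 15, 16, 21]
Postorder: [7, 15, 11, 21, 16]
Algorithm: postorder visits root last, so walk postorder right-to-left;
each value is the root of the current inorder slice — split it at that
value, recurse on the right subtree first, then the left.
Recursive splits:
  root=16; inorder splits into left=[7, 11, 15], right=[21]
  root=21; inorder splits into left=[], right=[]
  root=11; inorder splits into left=[7], right=[15]
  root=15; inorder splits into left=[], right=[]
  root=7; inorder splits into left=[], right=[]
Reconstructed level-order: [16, 11, 21, 7, 15]


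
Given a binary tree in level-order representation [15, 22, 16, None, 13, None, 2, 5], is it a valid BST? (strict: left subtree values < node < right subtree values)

Level-order array: [15, 22, 16, None, 13, None, 2, 5]
Validate using subtree bounds (lo, hi): at each node, require lo < value < hi,
then recurse left with hi=value and right with lo=value.
Preorder trace (stopping at first violation):
  at node 15 with bounds (-inf, +inf): OK
  at node 22 with bounds (-inf, 15): VIOLATION
Node 22 violates its bound: not (-inf < 22 < 15).
Result: Not a valid BST


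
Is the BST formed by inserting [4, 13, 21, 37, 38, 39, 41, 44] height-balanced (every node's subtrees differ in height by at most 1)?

Tree (level-order array): [4, None, 13, None, 21, None, 37, None, 38, None, 39, None, 41, None, 44]
Definition: a tree is height-balanced if, at every node, |h(left) - h(right)| <= 1 (empty subtree has height -1).
Bottom-up per-node check:
  node 44: h_left=-1, h_right=-1, diff=0 [OK], height=0
  node 41: h_left=-1, h_right=0, diff=1 [OK], height=1
  node 39: h_left=-1, h_right=1, diff=2 [FAIL (|-1-1|=2 > 1)], height=2
  node 38: h_left=-1, h_right=2, diff=3 [FAIL (|-1-2|=3 > 1)], height=3
  node 37: h_left=-1, h_right=3, diff=4 [FAIL (|-1-3|=4 > 1)], height=4
  node 21: h_left=-1, h_right=4, diff=5 [FAIL (|-1-4|=5 > 1)], height=5
  node 13: h_left=-1, h_right=5, diff=6 [FAIL (|-1-5|=6 > 1)], height=6
  node 4: h_left=-1, h_right=6, diff=7 [FAIL (|-1-6|=7 > 1)], height=7
Node 39 violates the condition: |-1 - 1| = 2 > 1.
Result: Not balanced


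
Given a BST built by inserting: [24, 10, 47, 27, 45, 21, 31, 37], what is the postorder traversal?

Tree insertion order: [24, 10, 47, 27, 45, 21, 31, 37]
Tree (level-order array): [24, 10, 47, None, 21, 27, None, None, None, None, 45, 31, None, None, 37]
Postorder traversal: [21, 10, 37, 31, 45, 27, 47, 24]


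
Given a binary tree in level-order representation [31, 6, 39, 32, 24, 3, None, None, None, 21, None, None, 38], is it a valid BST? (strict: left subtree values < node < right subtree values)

Level-order array: [31, 6, 39, 32, 24, 3, None, None, None, 21, None, None, 38]
Validate using subtree bounds (lo, hi): at each node, require lo < value < hi,
then recurse left with hi=value and right with lo=value.
Preorder trace (stopping at first violation):
  at node 31 with bounds (-inf, +inf): OK
  at node 6 with bounds (-inf, 31): OK
  at node 32 with bounds (-inf, 6): VIOLATION
Node 32 violates its bound: not (-inf < 32 < 6).
Result: Not a valid BST


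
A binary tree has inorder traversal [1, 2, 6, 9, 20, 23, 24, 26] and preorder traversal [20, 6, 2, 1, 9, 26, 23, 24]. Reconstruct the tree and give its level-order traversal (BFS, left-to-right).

Inorder:  [1, 2, 6, 9, 20, 23, 24, 26]
Preorder: [20, 6, 2, 1, 9, 26, 23, 24]
Algorithm: preorder visits root first, so consume preorder in order;
for each root, split the current inorder slice at that value into
left-subtree inorder and right-subtree inorder, then recurse.
Recursive splits:
  root=20; inorder splits into left=[1, 2, 6, 9], right=[23, 24, 26]
  root=6; inorder splits into left=[1, 2], right=[9]
  root=2; inorder splits into left=[1], right=[]
  root=1; inorder splits into left=[], right=[]
  root=9; inorder splits into left=[], right=[]
  root=26; inorder splits into left=[23, 24], right=[]
  root=23; inorder splits into left=[], right=[24]
  root=24; inorder splits into left=[], right=[]
Reconstructed level-order: [20, 6, 26, 2, 9, 23, 1, 24]


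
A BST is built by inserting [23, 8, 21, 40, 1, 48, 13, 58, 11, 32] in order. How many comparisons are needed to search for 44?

Search path for 44: 23 -> 40 -> 48
Found: False
Comparisons: 3


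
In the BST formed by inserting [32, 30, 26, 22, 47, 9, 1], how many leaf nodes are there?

Tree built from: [32, 30, 26, 22, 47, 9, 1]
Tree (level-order array): [32, 30, 47, 26, None, None, None, 22, None, 9, None, 1]
Rule: A leaf has 0 children.
Per-node child counts:
  node 32: 2 child(ren)
  node 30: 1 child(ren)
  node 26: 1 child(ren)
  node 22: 1 child(ren)
  node 9: 1 child(ren)
  node 1: 0 child(ren)
  node 47: 0 child(ren)
Matching nodes: [1, 47]
Count of leaf nodes: 2


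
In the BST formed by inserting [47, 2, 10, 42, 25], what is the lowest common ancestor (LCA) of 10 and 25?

Tree insertion order: [47, 2, 10, 42, 25]
Tree (level-order array): [47, 2, None, None, 10, None, 42, 25]
In a BST, the LCA of p=10, q=25 is the first node v on the
root-to-leaf path with p <= v <= q (go left if both < v, right if both > v).
Walk from root:
  at 47: both 10 and 25 < 47, go left
  at 2: both 10 and 25 > 2, go right
  at 10: 10 <= 10 <= 25, this is the LCA
LCA = 10


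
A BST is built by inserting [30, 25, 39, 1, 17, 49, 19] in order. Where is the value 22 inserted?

Starting tree (level order): [30, 25, 39, 1, None, None, 49, None, 17, None, None, None, 19]
Insertion path: 30 -> 25 -> 1 -> 17 -> 19
Result: insert 22 as right child of 19
Final tree (level order): [30, 25, 39, 1, None, None, 49, None, 17, None, None, None, 19, None, 22]


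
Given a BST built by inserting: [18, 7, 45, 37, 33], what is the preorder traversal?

Tree insertion order: [18, 7, 45, 37, 33]
Tree (level-order array): [18, 7, 45, None, None, 37, None, 33]
Preorder traversal: [18, 7, 45, 37, 33]


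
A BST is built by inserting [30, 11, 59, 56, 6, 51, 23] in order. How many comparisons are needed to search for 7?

Search path for 7: 30 -> 11 -> 6
Found: False
Comparisons: 3


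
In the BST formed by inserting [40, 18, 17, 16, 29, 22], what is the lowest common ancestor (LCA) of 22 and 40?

Tree insertion order: [40, 18, 17, 16, 29, 22]
Tree (level-order array): [40, 18, None, 17, 29, 16, None, 22]
In a BST, the LCA of p=22, q=40 is the first node v on the
root-to-leaf path with p <= v <= q (go left if both < v, right if both > v).
Walk from root:
  at 40: 22 <= 40 <= 40, this is the LCA
LCA = 40


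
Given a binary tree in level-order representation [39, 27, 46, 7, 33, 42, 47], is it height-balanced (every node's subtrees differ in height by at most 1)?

Tree (level-order array): [39, 27, 46, 7, 33, 42, 47]
Definition: a tree is height-balanced if, at every node, |h(left) - h(right)| <= 1 (empty subtree has height -1).
Bottom-up per-node check:
  node 7: h_left=-1, h_right=-1, diff=0 [OK], height=0
  node 33: h_left=-1, h_right=-1, diff=0 [OK], height=0
  node 27: h_left=0, h_right=0, diff=0 [OK], height=1
  node 42: h_left=-1, h_right=-1, diff=0 [OK], height=0
  node 47: h_left=-1, h_right=-1, diff=0 [OK], height=0
  node 46: h_left=0, h_right=0, diff=0 [OK], height=1
  node 39: h_left=1, h_right=1, diff=0 [OK], height=2
All nodes satisfy the balance condition.
Result: Balanced


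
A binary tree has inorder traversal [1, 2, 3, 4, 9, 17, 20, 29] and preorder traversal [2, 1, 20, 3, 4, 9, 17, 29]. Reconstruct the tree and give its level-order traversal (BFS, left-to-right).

Inorder:  [1, 2, 3, 4, 9, 17, 20, 29]
Preorder: [2, 1, 20, 3, 4, 9, 17, 29]
Algorithm: preorder visits root first, so consume preorder in order;
for each root, split the current inorder slice at that value into
left-subtree inorder and right-subtree inorder, then recurse.
Recursive splits:
  root=2; inorder splits into left=[1], right=[3, 4, 9, 17, 20, 29]
  root=1; inorder splits into left=[], right=[]
  root=20; inorder splits into left=[3, 4, 9, 17], right=[29]
  root=3; inorder splits into left=[], right=[4, 9, 17]
  root=4; inorder splits into left=[], right=[9, 17]
  root=9; inorder splits into left=[], right=[17]
  root=17; inorder splits into left=[], right=[]
  root=29; inorder splits into left=[], right=[]
Reconstructed level-order: [2, 1, 20, 3, 29, 4, 9, 17]


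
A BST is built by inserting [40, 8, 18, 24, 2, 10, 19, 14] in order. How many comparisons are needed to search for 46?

Search path for 46: 40
Found: False
Comparisons: 1


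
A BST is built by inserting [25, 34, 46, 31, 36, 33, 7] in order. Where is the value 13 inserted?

Starting tree (level order): [25, 7, 34, None, None, 31, 46, None, 33, 36]
Insertion path: 25 -> 7
Result: insert 13 as right child of 7
Final tree (level order): [25, 7, 34, None, 13, 31, 46, None, None, None, 33, 36]


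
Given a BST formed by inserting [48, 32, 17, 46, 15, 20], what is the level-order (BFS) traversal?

Tree insertion order: [48, 32, 17, 46, 15, 20]
Tree (level-order array): [48, 32, None, 17, 46, 15, 20]
BFS from the root, enqueuing left then right child of each popped node:
  queue [48] -> pop 48, enqueue [32], visited so far: [48]
  queue [32] -> pop 32, enqueue [17, 46], visited so far: [48, 32]
  queue [17, 46] -> pop 17, enqueue [15, 20], visited so far: [48, 32, 17]
  queue [46, 15, 20] -> pop 46, enqueue [none], visited so far: [48, 32, 17, 46]
  queue [15, 20] -> pop 15, enqueue [none], visited so far: [48, 32, 17, 46, 15]
  queue [20] -> pop 20, enqueue [none], visited so far: [48, 32, 17, 46, 15, 20]
Result: [48, 32, 17, 46, 15, 20]


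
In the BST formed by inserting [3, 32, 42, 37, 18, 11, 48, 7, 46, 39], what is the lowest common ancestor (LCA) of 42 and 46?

Tree insertion order: [3, 32, 42, 37, 18, 11, 48, 7, 46, 39]
Tree (level-order array): [3, None, 32, 18, 42, 11, None, 37, 48, 7, None, None, 39, 46]
In a BST, the LCA of p=42, q=46 is the first node v on the
root-to-leaf path with p <= v <= q (go left if both < v, right if both > v).
Walk from root:
  at 3: both 42 and 46 > 3, go right
  at 32: both 42 and 46 > 32, go right
  at 42: 42 <= 42 <= 46, this is the LCA
LCA = 42


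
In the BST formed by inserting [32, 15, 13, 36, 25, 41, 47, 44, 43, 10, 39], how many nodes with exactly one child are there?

Tree built from: [32, 15, 13, 36, 25, 41, 47, 44, 43, 10, 39]
Tree (level-order array): [32, 15, 36, 13, 25, None, 41, 10, None, None, None, 39, 47, None, None, None, None, 44, None, 43]
Rule: These are nodes with exactly 1 non-null child.
Per-node child counts:
  node 32: 2 child(ren)
  node 15: 2 child(ren)
  node 13: 1 child(ren)
  node 10: 0 child(ren)
  node 25: 0 child(ren)
  node 36: 1 child(ren)
  node 41: 2 child(ren)
  node 39: 0 child(ren)
  node 47: 1 child(ren)
  node 44: 1 child(ren)
  node 43: 0 child(ren)
Matching nodes: [13, 36, 47, 44]
Count of nodes with exactly one child: 4


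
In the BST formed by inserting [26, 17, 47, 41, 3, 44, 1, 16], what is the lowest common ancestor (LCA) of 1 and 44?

Tree insertion order: [26, 17, 47, 41, 3, 44, 1, 16]
Tree (level-order array): [26, 17, 47, 3, None, 41, None, 1, 16, None, 44]
In a BST, the LCA of p=1, q=44 is the first node v on the
root-to-leaf path with p <= v <= q (go left if both < v, right if both > v).
Walk from root:
  at 26: 1 <= 26 <= 44, this is the LCA
LCA = 26


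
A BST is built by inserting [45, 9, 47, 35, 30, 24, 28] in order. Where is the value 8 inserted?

Starting tree (level order): [45, 9, 47, None, 35, None, None, 30, None, 24, None, None, 28]
Insertion path: 45 -> 9
Result: insert 8 as left child of 9
Final tree (level order): [45, 9, 47, 8, 35, None, None, None, None, 30, None, 24, None, None, 28]


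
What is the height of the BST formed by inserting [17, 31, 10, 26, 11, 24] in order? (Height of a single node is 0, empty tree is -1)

Insertion order: [17, 31, 10, 26, 11, 24]
Tree (level-order array): [17, 10, 31, None, 11, 26, None, None, None, 24]
Compute height bottom-up (empty subtree = -1):
  height(11) = 1 + max(-1, -1) = 0
  height(10) = 1 + max(-1, 0) = 1
  height(24) = 1 + max(-1, -1) = 0
  height(26) = 1 + max(0, -1) = 1
  height(31) = 1 + max(1, -1) = 2
  height(17) = 1 + max(1, 2) = 3
Height = 3


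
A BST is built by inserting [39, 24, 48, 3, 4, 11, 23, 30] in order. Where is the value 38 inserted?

Starting tree (level order): [39, 24, 48, 3, 30, None, None, None, 4, None, None, None, 11, None, 23]
Insertion path: 39 -> 24 -> 30
Result: insert 38 as right child of 30
Final tree (level order): [39, 24, 48, 3, 30, None, None, None, 4, None, 38, None, 11, None, None, None, 23]


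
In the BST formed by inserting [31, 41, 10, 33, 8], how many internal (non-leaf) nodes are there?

Tree built from: [31, 41, 10, 33, 8]
Tree (level-order array): [31, 10, 41, 8, None, 33]
Rule: An internal node has at least one child.
Per-node child counts:
  node 31: 2 child(ren)
  node 10: 1 child(ren)
  node 8: 0 child(ren)
  node 41: 1 child(ren)
  node 33: 0 child(ren)
Matching nodes: [31, 10, 41]
Count of internal (non-leaf) nodes: 3


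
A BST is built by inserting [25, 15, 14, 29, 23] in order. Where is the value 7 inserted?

Starting tree (level order): [25, 15, 29, 14, 23]
Insertion path: 25 -> 15 -> 14
Result: insert 7 as left child of 14
Final tree (level order): [25, 15, 29, 14, 23, None, None, 7]


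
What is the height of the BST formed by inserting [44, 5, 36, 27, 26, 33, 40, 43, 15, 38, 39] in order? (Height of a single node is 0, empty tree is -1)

Insertion order: [44, 5, 36, 27, 26, 33, 40, 43, 15, 38, 39]
Tree (level-order array): [44, 5, None, None, 36, 27, 40, 26, 33, 38, 43, 15, None, None, None, None, 39]
Compute height bottom-up (empty subtree = -1):
  height(15) = 1 + max(-1, -1) = 0
  height(26) = 1 + max(0, -1) = 1
  height(33) = 1 + max(-1, -1) = 0
  height(27) = 1 + max(1, 0) = 2
  height(39) = 1 + max(-1, -1) = 0
  height(38) = 1 + max(-1, 0) = 1
  height(43) = 1 + max(-1, -1) = 0
  height(40) = 1 + max(1, 0) = 2
  height(36) = 1 + max(2, 2) = 3
  height(5) = 1 + max(-1, 3) = 4
  height(44) = 1 + max(4, -1) = 5
Height = 5


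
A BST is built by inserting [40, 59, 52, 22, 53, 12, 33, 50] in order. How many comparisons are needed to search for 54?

Search path for 54: 40 -> 59 -> 52 -> 53
Found: False
Comparisons: 4


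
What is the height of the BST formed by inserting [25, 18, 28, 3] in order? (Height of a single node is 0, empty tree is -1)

Insertion order: [25, 18, 28, 3]
Tree (level-order array): [25, 18, 28, 3]
Compute height bottom-up (empty subtree = -1):
  height(3) = 1 + max(-1, -1) = 0
  height(18) = 1 + max(0, -1) = 1
  height(28) = 1 + max(-1, -1) = 0
  height(25) = 1 + max(1, 0) = 2
Height = 2


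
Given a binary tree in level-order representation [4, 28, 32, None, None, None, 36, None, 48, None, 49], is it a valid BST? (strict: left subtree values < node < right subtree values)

Level-order array: [4, 28, 32, None, None, None, 36, None, 48, None, 49]
Validate using subtree bounds (lo, hi): at each node, require lo < value < hi,
then recurse left with hi=value and right with lo=value.
Preorder trace (stopping at first violation):
  at node 4 with bounds (-inf, +inf): OK
  at node 28 with bounds (-inf, 4): VIOLATION
Node 28 violates its bound: not (-inf < 28 < 4).
Result: Not a valid BST


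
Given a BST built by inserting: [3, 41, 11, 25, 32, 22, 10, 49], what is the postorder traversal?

Tree insertion order: [3, 41, 11, 25, 32, 22, 10, 49]
Tree (level-order array): [3, None, 41, 11, 49, 10, 25, None, None, None, None, 22, 32]
Postorder traversal: [10, 22, 32, 25, 11, 49, 41, 3]


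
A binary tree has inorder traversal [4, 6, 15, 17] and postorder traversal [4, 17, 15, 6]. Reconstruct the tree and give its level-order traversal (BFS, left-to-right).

Inorder:   [4, 6, 15, 17]
Postorder: [4, 17, 15, 6]
Algorithm: postorder visits root last, so walk postorder right-to-left;
each value is the root of the current inorder slice — split it at that
value, recurse on the right subtree first, then the left.
Recursive splits:
  root=6; inorder splits into left=[4], right=[15, 17]
  root=15; inorder splits into left=[], right=[17]
  root=17; inorder splits into left=[], right=[]
  root=4; inorder splits into left=[], right=[]
Reconstructed level-order: [6, 4, 15, 17]


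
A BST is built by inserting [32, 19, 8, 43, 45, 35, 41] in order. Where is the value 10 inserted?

Starting tree (level order): [32, 19, 43, 8, None, 35, 45, None, None, None, 41]
Insertion path: 32 -> 19 -> 8
Result: insert 10 as right child of 8
Final tree (level order): [32, 19, 43, 8, None, 35, 45, None, 10, None, 41]


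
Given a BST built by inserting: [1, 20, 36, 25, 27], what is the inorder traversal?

Tree insertion order: [1, 20, 36, 25, 27]
Tree (level-order array): [1, None, 20, None, 36, 25, None, None, 27]
Inorder traversal: [1, 20, 25, 27, 36]


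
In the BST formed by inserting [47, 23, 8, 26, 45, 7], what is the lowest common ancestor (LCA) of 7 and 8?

Tree insertion order: [47, 23, 8, 26, 45, 7]
Tree (level-order array): [47, 23, None, 8, 26, 7, None, None, 45]
In a BST, the LCA of p=7, q=8 is the first node v on the
root-to-leaf path with p <= v <= q (go left if both < v, right if both > v).
Walk from root:
  at 47: both 7 and 8 < 47, go left
  at 23: both 7 and 8 < 23, go left
  at 8: 7 <= 8 <= 8, this is the LCA
LCA = 8


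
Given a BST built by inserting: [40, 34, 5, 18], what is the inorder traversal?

Tree insertion order: [40, 34, 5, 18]
Tree (level-order array): [40, 34, None, 5, None, None, 18]
Inorder traversal: [5, 18, 34, 40]


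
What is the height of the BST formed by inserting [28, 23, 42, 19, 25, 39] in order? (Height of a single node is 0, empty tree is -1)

Insertion order: [28, 23, 42, 19, 25, 39]
Tree (level-order array): [28, 23, 42, 19, 25, 39]
Compute height bottom-up (empty subtree = -1):
  height(19) = 1 + max(-1, -1) = 0
  height(25) = 1 + max(-1, -1) = 0
  height(23) = 1 + max(0, 0) = 1
  height(39) = 1 + max(-1, -1) = 0
  height(42) = 1 + max(0, -1) = 1
  height(28) = 1 + max(1, 1) = 2
Height = 2


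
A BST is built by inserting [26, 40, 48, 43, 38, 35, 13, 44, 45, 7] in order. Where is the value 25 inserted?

Starting tree (level order): [26, 13, 40, 7, None, 38, 48, None, None, 35, None, 43, None, None, None, None, 44, None, 45]
Insertion path: 26 -> 13
Result: insert 25 as right child of 13
Final tree (level order): [26, 13, 40, 7, 25, 38, 48, None, None, None, None, 35, None, 43, None, None, None, None, 44, None, 45]


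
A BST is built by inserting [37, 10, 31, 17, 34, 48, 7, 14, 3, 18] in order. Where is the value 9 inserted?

Starting tree (level order): [37, 10, 48, 7, 31, None, None, 3, None, 17, 34, None, None, 14, 18]
Insertion path: 37 -> 10 -> 7
Result: insert 9 as right child of 7
Final tree (level order): [37, 10, 48, 7, 31, None, None, 3, 9, 17, 34, None, None, None, None, 14, 18]


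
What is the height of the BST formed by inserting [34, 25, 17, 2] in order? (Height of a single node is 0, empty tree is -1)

Insertion order: [34, 25, 17, 2]
Tree (level-order array): [34, 25, None, 17, None, 2]
Compute height bottom-up (empty subtree = -1):
  height(2) = 1 + max(-1, -1) = 0
  height(17) = 1 + max(0, -1) = 1
  height(25) = 1 + max(1, -1) = 2
  height(34) = 1 + max(2, -1) = 3
Height = 3


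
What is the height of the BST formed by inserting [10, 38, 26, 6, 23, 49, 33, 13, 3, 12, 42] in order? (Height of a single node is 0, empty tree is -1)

Insertion order: [10, 38, 26, 6, 23, 49, 33, 13, 3, 12, 42]
Tree (level-order array): [10, 6, 38, 3, None, 26, 49, None, None, 23, 33, 42, None, 13, None, None, None, None, None, 12]
Compute height bottom-up (empty subtree = -1):
  height(3) = 1 + max(-1, -1) = 0
  height(6) = 1 + max(0, -1) = 1
  height(12) = 1 + max(-1, -1) = 0
  height(13) = 1 + max(0, -1) = 1
  height(23) = 1 + max(1, -1) = 2
  height(33) = 1 + max(-1, -1) = 0
  height(26) = 1 + max(2, 0) = 3
  height(42) = 1 + max(-1, -1) = 0
  height(49) = 1 + max(0, -1) = 1
  height(38) = 1 + max(3, 1) = 4
  height(10) = 1 + max(1, 4) = 5
Height = 5


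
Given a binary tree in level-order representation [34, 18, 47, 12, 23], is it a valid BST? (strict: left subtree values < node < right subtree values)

Level-order array: [34, 18, 47, 12, 23]
Validate using subtree bounds (lo, hi): at each node, require lo < value < hi,
then recurse left with hi=value and right with lo=value.
Preorder trace (stopping at first violation):
  at node 34 with bounds (-inf, +inf): OK
  at node 18 with bounds (-inf, 34): OK
  at node 12 with bounds (-inf, 18): OK
  at node 23 with bounds (18, 34): OK
  at node 47 with bounds (34, +inf): OK
No violation found at any node.
Result: Valid BST


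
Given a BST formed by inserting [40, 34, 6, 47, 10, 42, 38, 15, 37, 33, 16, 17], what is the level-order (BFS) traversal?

Tree insertion order: [40, 34, 6, 47, 10, 42, 38, 15, 37, 33, 16, 17]
Tree (level-order array): [40, 34, 47, 6, 38, 42, None, None, 10, 37, None, None, None, None, 15, None, None, None, 33, 16, None, None, 17]
BFS from the root, enqueuing left then right child of each popped node:
  queue [40] -> pop 40, enqueue [34, 47], visited so far: [40]
  queue [34, 47] -> pop 34, enqueue [6, 38], visited so far: [40, 34]
  queue [47, 6, 38] -> pop 47, enqueue [42], visited so far: [40, 34, 47]
  queue [6, 38, 42] -> pop 6, enqueue [10], visited so far: [40, 34, 47, 6]
  queue [38, 42, 10] -> pop 38, enqueue [37], visited so far: [40, 34, 47, 6, 38]
  queue [42, 10, 37] -> pop 42, enqueue [none], visited so far: [40, 34, 47, 6, 38, 42]
  queue [10, 37] -> pop 10, enqueue [15], visited so far: [40, 34, 47, 6, 38, 42, 10]
  queue [37, 15] -> pop 37, enqueue [none], visited so far: [40, 34, 47, 6, 38, 42, 10, 37]
  queue [15] -> pop 15, enqueue [33], visited so far: [40, 34, 47, 6, 38, 42, 10, 37, 15]
  queue [33] -> pop 33, enqueue [16], visited so far: [40, 34, 47, 6, 38, 42, 10, 37, 15, 33]
  queue [16] -> pop 16, enqueue [17], visited so far: [40, 34, 47, 6, 38, 42, 10, 37, 15, 33, 16]
  queue [17] -> pop 17, enqueue [none], visited so far: [40, 34, 47, 6, 38, 42, 10, 37, 15, 33, 16, 17]
Result: [40, 34, 47, 6, 38, 42, 10, 37, 15, 33, 16, 17]


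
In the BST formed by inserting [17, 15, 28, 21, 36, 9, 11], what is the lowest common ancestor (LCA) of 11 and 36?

Tree insertion order: [17, 15, 28, 21, 36, 9, 11]
Tree (level-order array): [17, 15, 28, 9, None, 21, 36, None, 11]
In a BST, the LCA of p=11, q=36 is the first node v on the
root-to-leaf path with p <= v <= q (go left if both < v, right if both > v).
Walk from root:
  at 17: 11 <= 17 <= 36, this is the LCA
LCA = 17


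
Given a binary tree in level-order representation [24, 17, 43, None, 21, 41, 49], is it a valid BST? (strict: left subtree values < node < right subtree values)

Level-order array: [24, 17, 43, None, 21, 41, 49]
Validate using subtree bounds (lo, hi): at each node, require lo < value < hi,
then recurse left with hi=value and right with lo=value.
Preorder trace (stopping at first violation):
  at node 24 with bounds (-inf, +inf): OK
  at node 17 with bounds (-inf, 24): OK
  at node 21 with bounds (17, 24): OK
  at node 43 with bounds (24, +inf): OK
  at node 41 with bounds (24, 43): OK
  at node 49 with bounds (43, +inf): OK
No violation found at any node.
Result: Valid BST


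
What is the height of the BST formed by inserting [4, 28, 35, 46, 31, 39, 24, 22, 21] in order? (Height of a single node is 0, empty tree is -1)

Insertion order: [4, 28, 35, 46, 31, 39, 24, 22, 21]
Tree (level-order array): [4, None, 28, 24, 35, 22, None, 31, 46, 21, None, None, None, 39]
Compute height bottom-up (empty subtree = -1):
  height(21) = 1 + max(-1, -1) = 0
  height(22) = 1 + max(0, -1) = 1
  height(24) = 1 + max(1, -1) = 2
  height(31) = 1 + max(-1, -1) = 0
  height(39) = 1 + max(-1, -1) = 0
  height(46) = 1 + max(0, -1) = 1
  height(35) = 1 + max(0, 1) = 2
  height(28) = 1 + max(2, 2) = 3
  height(4) = 1 + max(-1, 3) = 4
Height = 4


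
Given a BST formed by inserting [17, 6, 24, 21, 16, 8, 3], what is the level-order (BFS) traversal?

Tree insertion order: [17, 6, 24, 21, 16, 8, 3]
Tree (level-order array): [17, 6, 24, 3, 16, 21, None, None, None, 8]
BFS from the root, enqueuing left then right child of each popped node:
  queue [17] -> pop 17, enqueue [6, 24], visited so far: [17]
  queue [6, 24] -> pop 6, enqueue [3, 16], visited so far: [17, 6]
  queue [24, 3, 16] -> pop 24, enqueue [21], visited so far: [17, 6, 24]
  queue [3, 16, 21] -> pop 3, enqueue [none], visited so far: [17, 6, 24, 3]
  queue [16, 21] -> pop 16, enqueue [8], visited so far: [17, 6, 24, 3, 16]
  queue [21, 8] -> pop 21, enqueue [none], visited so far: [17, 6, 24, 3, 16, 21]
  queue [8] -> pop 8, enqueue [none], visited so far: [17, 6, 24, 3, 16, 21, 8]
Result: [17, 6, 24, 3, 16, 21, 8]


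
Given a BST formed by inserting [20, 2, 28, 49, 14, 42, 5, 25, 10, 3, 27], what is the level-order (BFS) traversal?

Tree insertion order: [20, 2, 28, 49, 14, 42, 5, 25, 10, 3, 27]
Tree (level-order array): [20, 2, 28, None, 14, 25, 49, 5, None, None, 27, 42, None, 3, 10]
BFS from the root, enqueuing left then right child of each popped node:
  queue [20] -> pop 20, enqueue [2, 28], visited so far: [20]
  queue [2, 28] -> pop 2, enqueue [14], visited so far: [20, 2]
  queue [28, 14] -> pop 28, enqueue [25, 49], visited so far: [20, 2, 28]
  queue [14, 25, 49] -> pop 14, enqueue [5], visited so far: [20, 2, 28, 14]
  queue [25, 49, 5] -> pop 25, enqueue [27], visited so far: [20, 2, 28, 14, 25]
  queue [49, 5, 27] -> pop 49, enqueue [42], visited so far: [20, 2, 28, 14, 25, 49]
  queue [5, 27, 42] -> pop 5, enqueue [3, 10], visited so far: [20, 2, 28, 14, 25, 49, 5]
  queue [27, 42, 3, 10] -> pop 27, enqueue [none], visited so far: [20, 2, 28, 14, 25, 49, 5, 27]
  queue [42, 3, 10] -> pop 42, enqueue [none], visited so far: [20, 2, 28, 14, 25, 49, 5, 27, 42]
  queue [3, 10] -> pop 3, enqueue [none], visited so far: [20, 2, 28, 14, 25, 49, 5, 27, 42, 3]
  queue [10] -> pop 10, enqueue [none], visited so far: [20, 2, 28, 14, 25, 49, 5, 27, 42, 3, 10]
Result: [20, 2, 28, 14, 25, 49, 5, 27, 42, 3, 10]


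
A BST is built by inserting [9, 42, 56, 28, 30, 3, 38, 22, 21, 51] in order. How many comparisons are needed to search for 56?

Search path for 56: 9 -> 42 -> 56
Found: True
Comparisons: 3


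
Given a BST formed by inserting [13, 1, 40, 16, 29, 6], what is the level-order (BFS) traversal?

Tree insertion order: [13, 1, 40, 16, 29, 6]
Tree (level-order array): [13, 1, 40, None, 6, 16, None, None, None, None, 29]
BFS from the root, enqueuing left then right child of each popped node:
  queue [13] -> pop 13, enqueue [1, 40], visited so far: [13]
  queue [1, 40] -> pop 1, enqueue [6], visited so far: [13, 1]
  queue [40, 6] -> pop 40, enqueue [16], visited so far: [13, 1, 40]
  queue [6, 16] -> pop 6, enqueue [none], visited so far: [13, 1, 40, 6]
  queue [16] -> pop 16, enqueue [29], visited so far: [13, 1, 40, 6, 16]
  queue [29] -> pop 29, enqueue [none], visited so far: [13, 1, 40, 6, 16, 29]
Result: [13, 1, 40, 6, 16, 29]


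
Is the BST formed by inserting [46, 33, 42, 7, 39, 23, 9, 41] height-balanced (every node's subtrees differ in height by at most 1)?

Tree (level-order array): [46, 33, None, 7, 42, None, 23, 39, None, 9, None, None, 41]
Definition: a tree is height-balanced if, at every node, |h(left) - h(right)| <= 1 (empty subtree has height -1).
Bottom-up per-node check:
  node 9: h_left=-1, h_right=-1, diff=0 [OK], height=0
  node 23: h_left=0, h_right=-1, diff=1 [OK], height=1
  node 7: h_left=-1, h_right=1, diff=2 [FAIL (|-1-1|=2 > 1)], height=2
  node 41: h_left=-1, h_right=-1, diff=0 [OK], height=0
  node 39: h_left=-1, h_right=0, diff=1 [OK], height=1
  node 42: h_left=1, h_right=-1, diff=2 [FAIL (|1--1|=2 > 1)], height=2
  node 33: h_left=2, h_right=2, diff=0 [OK], height=3
  node 46: h_left=3, h_right=-1, diff=4 [FAIL (|3--1|=4 > 1)], height=4
Node 7 violates the condition: |-1 - 1| = 2 > 1.
Result: Not balanced


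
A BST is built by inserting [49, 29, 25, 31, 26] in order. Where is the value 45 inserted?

Starting tree (level order): [49, 29, None, 25, 31, None, 26]
Insertion path: 49 -> 29 -> 31
Result: insert 45 as right child of 31
Final tree (level order): [49, 29, None, 25, 31, None, 26, None, 45]


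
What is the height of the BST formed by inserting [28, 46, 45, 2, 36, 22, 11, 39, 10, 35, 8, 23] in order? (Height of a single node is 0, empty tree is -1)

Insertion order: [28, 46, 45, 2, 36, 22, 11, 39, 10, 35, 8, 23]
Tree (level-order array): [28, 2, 46, None, 22, 45, None, 11, 23, 36, None, 10, None, None, None, 35, 39, 8]
Compute height bottom-up (empty subtree = -1):
  height(8) = 1 + max(-1, -1) = 0
  height(10) = 1 + max(0, -1) = 1
  height(11) = 1 + max(1, -1) = 2
  height(23) = 1 + max(-1, -1) = 0
  height(22) = 1 + max(2, 0) = 3
  height(2) = 1 + max(-1, 3) = 4
  height(35) = 1 + max(-1, -1) = 0
  height(39) = 1 + max(-1, -1) = 0
  height(36) = 1 + max(0, 0) = 1
  height(45) = 1 + max(1, -1) = 2
  height(46) = 1 + max(2, -1) = 3
  height(28) = 1 + max(4, 3) = 5
Height = 5


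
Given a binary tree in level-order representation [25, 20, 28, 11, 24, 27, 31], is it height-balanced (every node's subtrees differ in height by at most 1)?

Tree (level-order array): [25, 20, 28, 11, 24, 27, 31]
Definition: a tree is height-balanced if, at every node, |h(left) - h(right)| <= 1 (empty subtree has height -1).
Bottom-up per-node check:
  node 11: h_left=-1, h_right=-1, diff=0 [OK], height=0
  node 24: h_left=-1, h_right=-1, diff=0 [OK], height=0
  node 20: h_left=0, h_right=0, diff=0 [OK], height=1
  node 27: h_left=-1, h_right=-1, diff=0 [OK], height=0
  node 31: h_left=-1, h_right=-1, diff=0 [OK], height=0
  node 28: h_left=0, h_right=0, diff=0 [OK], height=1
  node 25: h_left=1, h_right=1, diff=0 [OK], height=2
All nodes satisfy the balance condition.
Result: Balanced
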